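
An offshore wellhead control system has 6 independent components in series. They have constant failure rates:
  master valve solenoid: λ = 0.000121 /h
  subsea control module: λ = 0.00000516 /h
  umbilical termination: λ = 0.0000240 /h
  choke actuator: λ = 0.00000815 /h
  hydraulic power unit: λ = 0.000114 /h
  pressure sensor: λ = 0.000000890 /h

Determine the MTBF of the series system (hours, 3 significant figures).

3660

Series of exponential components: λ_sys = Σ λ_i
λ_sys = 0.000121 + 0.00000516 + 0.0000240 + 0.00000815 + 0.000114 + 0.000000890 = 2.7320e-04 /h
MTBF = 1 / λ_sys = 3660 h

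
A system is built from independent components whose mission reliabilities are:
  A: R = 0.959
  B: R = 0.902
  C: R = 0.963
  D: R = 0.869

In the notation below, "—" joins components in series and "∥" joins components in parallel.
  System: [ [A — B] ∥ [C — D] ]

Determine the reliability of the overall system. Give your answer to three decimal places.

Series (A and B): 0.95900 × 0.90200 = 0.86502
Series (C and D): 0.96300 × 0.86900 = 0.83685
Parallel ([0.86502] and [0.83685]): 1 − (1 − 0.86502)(1 − 0.83685) = 0.978

0.978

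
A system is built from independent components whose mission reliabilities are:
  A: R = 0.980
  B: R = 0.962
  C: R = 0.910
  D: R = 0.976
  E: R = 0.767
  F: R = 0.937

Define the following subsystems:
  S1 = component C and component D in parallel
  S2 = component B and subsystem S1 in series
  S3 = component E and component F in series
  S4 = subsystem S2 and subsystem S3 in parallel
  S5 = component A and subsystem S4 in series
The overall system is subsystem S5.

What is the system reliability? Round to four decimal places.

0.9690

Parallel (C and D): 1 − (1 − 0.910000)(1 − 0.976000) = 0.997840
Series (B and [0.997840]): 0.962000 × 0.997840 = 0.959922
Series (E and F): 0.767000 × 0.937000 = 0.718679
Parallel ([0.959922] and [0.718679]): 1 − (1 − 0.959922)(1 − 0.718679) = 0.988725
Series (A and [0.988725]): 0.980000 × 0.988725 = 0.9690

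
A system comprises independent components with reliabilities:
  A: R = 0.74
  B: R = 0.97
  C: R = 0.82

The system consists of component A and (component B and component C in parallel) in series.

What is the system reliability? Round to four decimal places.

Parallel (B and C): 1 − (1 − 0.970000)(1 − 0.820000) = 0.994600
Series (A and [0.994600]): 0.740000 × 0.994600 = 0.7360

0.7360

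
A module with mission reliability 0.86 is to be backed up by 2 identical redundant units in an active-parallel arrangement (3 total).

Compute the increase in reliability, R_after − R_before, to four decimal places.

R_before = 0.86
R_after = 1 − (1 − 0.86)^3 = 0.9973
ΔR = 0.9973 − 0.86 = 0.1373

0.1373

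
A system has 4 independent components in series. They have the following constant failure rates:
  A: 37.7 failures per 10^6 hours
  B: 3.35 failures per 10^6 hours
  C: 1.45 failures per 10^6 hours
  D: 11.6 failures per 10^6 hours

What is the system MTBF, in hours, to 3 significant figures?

Series of exponential components: λ_sys = Σ λ_i
λ_sys = 0.0000377 + 0.00000335 + 0.00000145 + 0.0000116 = 5.4100e-05 /h
MTBF = 1 / λ_sys = 18500 h

18500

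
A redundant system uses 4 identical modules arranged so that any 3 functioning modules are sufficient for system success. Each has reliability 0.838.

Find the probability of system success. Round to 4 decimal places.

0.8745

R = Σ_{i=3}^{4} C(4,i) p^i (1−p)^{4−i} with p = 0.838
C(4,3)·0.838^3·0.162^1 = 0.381335
C(4,4)·0.838^4·0.162^0 = 0.493147
Sum = 0.8745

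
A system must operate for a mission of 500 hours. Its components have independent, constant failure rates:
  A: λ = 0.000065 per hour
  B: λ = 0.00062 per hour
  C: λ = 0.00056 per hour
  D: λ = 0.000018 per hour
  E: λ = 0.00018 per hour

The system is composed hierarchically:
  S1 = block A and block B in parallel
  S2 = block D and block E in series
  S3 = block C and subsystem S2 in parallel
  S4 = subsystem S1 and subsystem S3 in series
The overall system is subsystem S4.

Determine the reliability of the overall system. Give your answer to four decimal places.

0.9687

R(A) = exp(−0.000065 × 500) = 0.968022
R(B) = exp(−0.00062 × 500) = 0.733447
R(C) = exp(−0.00056 × 500) = 0.755784
R(D) = exp(−0.000018 × 500) = 0.991040
R(E) = exp(−0.00018 × 500) = 0.913931
Parallel (A and B): 1 − (1 − 0.968022)(1 − 0.733447) = 0.991476
Series (D and E): 0.991040 × 0.913931 = 0.905742
Parallel (C and [0.905742]): 1 − (1 − 0.755784)(1 − 0.905742) = 0.976981
Series ([0.991476] and [0.976981]): 0.991476 × 0.976981 = 0.9687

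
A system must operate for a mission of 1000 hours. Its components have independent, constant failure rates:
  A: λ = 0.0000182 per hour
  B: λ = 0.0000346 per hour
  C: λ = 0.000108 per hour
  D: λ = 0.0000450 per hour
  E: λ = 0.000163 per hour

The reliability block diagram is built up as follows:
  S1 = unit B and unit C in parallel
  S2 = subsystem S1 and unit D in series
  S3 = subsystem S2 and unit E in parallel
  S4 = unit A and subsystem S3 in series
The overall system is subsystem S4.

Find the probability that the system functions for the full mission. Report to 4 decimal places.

R(A) = exp(−0.0000182 × 1000) = 0.981965
R(B) = exp(−0.0000346 × 1000) = 0.965992
R(C) = exp(−0.000108 × 1000) = 0.897628
R(D) = exp(−0.0000450 × 1000) = 0.955997
R(E) = exp(−0.000163 × 1000) = 0.849591
Parallel (B and C): 1 − (1 − 0.965992)(1 − 0.897628) = 0.996519
Series ([0.996519] and D): 0.996519 × 0.955997 = 0.952669
Parallel ([0.952669] and E): 1 − (1 − 0.952669)(1 − 0.849591) = 0.992881
Series (A and [0.992881]): 0.981965 × 0.992881 = 0.9750

0.9750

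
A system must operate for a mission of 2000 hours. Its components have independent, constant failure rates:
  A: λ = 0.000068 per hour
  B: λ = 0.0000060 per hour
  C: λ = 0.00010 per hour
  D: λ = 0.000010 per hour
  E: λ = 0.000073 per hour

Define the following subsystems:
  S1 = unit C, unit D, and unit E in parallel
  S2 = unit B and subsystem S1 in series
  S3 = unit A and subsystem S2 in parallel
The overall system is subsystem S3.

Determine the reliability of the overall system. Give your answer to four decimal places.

0.9984

R(A) = exp(−0.000068 × 2000) = 0.872843
R(B) = exp(−0.0000060 × 2000) = 0.988072
R(C) = exp(−0.00010 × 2000) = 0.818731
R(D) = exp(−0.000010 × 2000) = 0.980199
R(E) = exp(−0.000073 × 2000) = 0.864158
Parallel (C, D, and E): 1 − (1 − 0.818731)(1 − 0.980199)(1 − 0.864158) = 0.999512
Series (B and [0.999512]): 0.988072 × 0.999512 = 0.987590
Parallel (A and [0.987590]): 1 − (1 − 0.872843)(1 − 0.987590) = 0.9984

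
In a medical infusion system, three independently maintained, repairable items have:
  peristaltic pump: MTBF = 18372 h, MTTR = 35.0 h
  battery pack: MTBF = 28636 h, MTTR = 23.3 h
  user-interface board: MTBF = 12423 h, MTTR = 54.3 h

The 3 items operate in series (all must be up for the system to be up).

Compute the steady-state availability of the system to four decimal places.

0.9929

A(peristaltic pump) = MTBF/(MTBF+MTTR) = 18372/(18372+35.0) = 0.998099
A(battery pack) = MTBF/(MTBF+MTTR) = 28636/(28636+23.3) = 0.999187
A(user-interface board) = MTBF/(MTBF+MTTR) = 12423/(12423+54.3) = 0.995648
Series availability: 0.998099 × 0.999187 × 0.995648 = 0.9929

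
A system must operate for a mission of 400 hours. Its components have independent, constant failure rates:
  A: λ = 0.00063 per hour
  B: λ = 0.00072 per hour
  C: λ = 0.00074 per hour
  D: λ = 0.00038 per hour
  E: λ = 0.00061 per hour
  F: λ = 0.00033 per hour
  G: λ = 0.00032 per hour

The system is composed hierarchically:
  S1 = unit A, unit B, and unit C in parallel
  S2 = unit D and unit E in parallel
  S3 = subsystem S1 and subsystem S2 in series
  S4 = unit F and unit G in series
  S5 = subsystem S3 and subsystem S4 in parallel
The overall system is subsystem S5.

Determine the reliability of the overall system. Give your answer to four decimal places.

0.9898

R(A) = exp(−0.00063 × 400) = 0.777245
R(B) = exp(−0.00072 × 400) = 0.749762
R(C) = exp(−0.00074 × 400) = 0.743787
R(D) = exp(−0.00038 × 400) = 0.858988
R(E) = exp(−0.00061 × 400) = 0.783488
R(F) = exp(−0.00033 × 400) = 0.876341
R(G) = exp(−0.00032 × 400) = 0.879853
Parallel (A, B, and C): 1 − (1 − 0.777245)(1 − 0.749762)(1 − 0.743787) = 0.985718
Parallel (D and E): 1 − (1 − 0.858988)(1 − 0.783488) = 0.969469
Series ([0.985718] and [0.969469]): 0.985718 × 0.969469 = 0.955623
Series (F and G): 0.876341 × 0.879853 = 0.771051
Parallel ([0.955623] and [0.771051]): 1 − (1 − 0.955623)(1 − 0.771051) = 0.9898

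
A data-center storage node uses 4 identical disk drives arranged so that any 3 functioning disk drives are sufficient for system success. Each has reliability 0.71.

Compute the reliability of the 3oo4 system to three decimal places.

R = Σ_{i=3}^{4} C(4,i) p^i (1−p)^{4−i} with p = 0.71
C(4,3)·0.71^3·0.29^1 = 0.41518
C(4,4)·0.71^4·0.29^0 = 0.25412
Sum = 0.669

0.669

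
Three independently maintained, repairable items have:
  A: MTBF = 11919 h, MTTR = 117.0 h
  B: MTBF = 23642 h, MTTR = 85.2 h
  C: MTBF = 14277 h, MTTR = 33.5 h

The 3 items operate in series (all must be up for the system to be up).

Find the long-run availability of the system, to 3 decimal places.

0.984

A(A) = MTBF/(MTBF+MTTR) = 11919/(11919+117.0) = 0.990279
A(B) = MTBF/(MTBF+MTTR) = 23642/(23642+85.2) = 0.996409
A(C) = MTBF/(MTBF+MTTR) = 14277/(14277+33.5) = 0.997659
Series availability: 0.990279 × 0.996409 × 0.997659 = 0.984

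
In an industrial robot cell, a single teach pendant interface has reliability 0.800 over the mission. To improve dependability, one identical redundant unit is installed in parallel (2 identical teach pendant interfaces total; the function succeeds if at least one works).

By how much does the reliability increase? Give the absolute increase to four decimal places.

0.1600

R_before = 0.800
R_after = 1 − (1 − 0.800)^2 = 0.9600
ΔR = 0.9600 − 0.800 = 0.1600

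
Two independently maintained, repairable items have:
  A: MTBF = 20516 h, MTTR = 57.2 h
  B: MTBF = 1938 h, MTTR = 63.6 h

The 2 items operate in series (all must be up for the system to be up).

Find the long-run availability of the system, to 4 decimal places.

A(A) = MTBF/(MTBF+MTTR) = 20516/(20516+57.2) = 0.997220
A(B) = MTBF/(MTBF+MTTR) = 1938/(1938+63.6) = 0.968225
Series availability: 0.997220 × 0.968225 = 0.9655

0.9655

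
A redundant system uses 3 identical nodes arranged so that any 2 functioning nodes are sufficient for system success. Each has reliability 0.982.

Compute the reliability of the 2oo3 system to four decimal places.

R = Σ_{i=2}^{3} C(3,i) p^i (1−p)^{3−i} with p = 0.982
C(3,2)·0.982^2·0.018^1 = 0.052073
C(3,3)·0.982^3·0.018^0 = 0.946966
Sum = 0.9990

0.9990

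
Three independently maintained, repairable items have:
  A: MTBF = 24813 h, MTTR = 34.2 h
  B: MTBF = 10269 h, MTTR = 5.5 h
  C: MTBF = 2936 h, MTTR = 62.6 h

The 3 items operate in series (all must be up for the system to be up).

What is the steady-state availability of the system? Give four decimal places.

A(A) = MTBF/(MTBF+MTTR) = 24813/(24813+34.2) = 0.998624
A(B) = MTBF/(MTBF+MTTR) = 10269/(10269+5.5) = 0.999465
A(C) = MTBF/(MTBF+MTTR) = 2936/(2936+62.6) = 0.979124
Series availability: 0.998624 × 0.999465 × 0.979124 = 0.9773

0.9773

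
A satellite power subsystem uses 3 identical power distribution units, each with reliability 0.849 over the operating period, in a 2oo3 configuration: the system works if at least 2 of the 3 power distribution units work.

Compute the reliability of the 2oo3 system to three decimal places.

0.938

R = Σ_{i=2}^{3} C(3,i) p^i (1−p)^{3−i} with p = 0.849
C(3,2)·0.849^2·0.151^1 = 0.32652
C(3,3)·0.849^3·0.151^0 = 0.61196
Sum = 0.938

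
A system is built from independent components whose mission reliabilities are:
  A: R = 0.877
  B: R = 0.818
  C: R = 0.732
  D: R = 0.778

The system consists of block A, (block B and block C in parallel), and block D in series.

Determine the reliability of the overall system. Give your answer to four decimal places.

Parallel (B and C): 1 − (1 − 0.818000)(1 − 0.732000) = 0.951224
Series (A, [0.951224], and D): 0.877000 × 0.951224 × 0.778000 = 0.6490

0.6490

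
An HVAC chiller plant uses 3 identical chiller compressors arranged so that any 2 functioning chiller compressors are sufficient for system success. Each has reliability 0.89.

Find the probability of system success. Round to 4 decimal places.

R = Σ_{i=2}^{3} C(3,i) p^i (1−p)^{3−i} with p = 0.89
C(3,2)·0.89^2·0.11^1 = 0.261393
C(3,3)·0.89^3·0.11^0 = 0.704969
Sum = 0.9664

0.9664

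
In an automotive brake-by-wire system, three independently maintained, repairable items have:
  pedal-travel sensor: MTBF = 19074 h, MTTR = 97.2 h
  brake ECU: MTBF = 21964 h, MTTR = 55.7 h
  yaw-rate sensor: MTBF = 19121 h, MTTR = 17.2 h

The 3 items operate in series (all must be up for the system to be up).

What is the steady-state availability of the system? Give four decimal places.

A(pedal-travel sensor) = MTBF/(MTBF+MTTR) = 19074/(19074+97.2) = 0.994930
A(brake ECU) = MTBF/(MTBF+MTTR) = 21964/(21964+55.7) = 0.997470
A(yaw-rate sensor) = MTBF/(MTBF+MTTR) = 19121/(19121+17.2) = 0.999101
Series availability: 0.994930 × 0.997470 × 0.999101 = 0.9915

0.9915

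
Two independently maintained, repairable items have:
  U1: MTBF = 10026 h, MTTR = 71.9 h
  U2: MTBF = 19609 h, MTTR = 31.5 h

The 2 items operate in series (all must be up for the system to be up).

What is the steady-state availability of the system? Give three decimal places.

0.991

A(U1) = MTBF/(MTBF+MTTR) = 10026/(10026+71.9) = 0.992880
A(U2) = MTBF/(MTBF+MTTR) = 19609/(19609+31.5) = 0.998396
Series availability: 0.992880 × 0.998396 = 0.991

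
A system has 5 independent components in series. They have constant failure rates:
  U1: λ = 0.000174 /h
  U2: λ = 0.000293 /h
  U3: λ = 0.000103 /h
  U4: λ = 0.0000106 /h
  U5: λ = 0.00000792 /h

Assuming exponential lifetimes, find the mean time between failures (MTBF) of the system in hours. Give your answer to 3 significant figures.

1700

Series of exponential components: λ_sys = Σ λ_i
λ_sys = 0.000174 + 0.000293 + 0.000103 + 0.0000106 + 0.00000792 = 5.8852e-04 /h
MTBF = 1 / λ_sys = 1700 h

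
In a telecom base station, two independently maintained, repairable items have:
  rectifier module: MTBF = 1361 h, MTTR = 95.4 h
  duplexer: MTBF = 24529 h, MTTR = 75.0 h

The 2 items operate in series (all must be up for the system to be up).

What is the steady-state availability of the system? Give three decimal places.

A(rectifier module) = MTBF/(MTBF+MTTR) = 1361/(1361+95.4) = 0.934496
A(duplexer) = MTBF/(MTBF+MTTR) = 24529/(24529+75.0) = 0.996952
Series availability: 0.934496 × 0.996952 = 0.932

0.932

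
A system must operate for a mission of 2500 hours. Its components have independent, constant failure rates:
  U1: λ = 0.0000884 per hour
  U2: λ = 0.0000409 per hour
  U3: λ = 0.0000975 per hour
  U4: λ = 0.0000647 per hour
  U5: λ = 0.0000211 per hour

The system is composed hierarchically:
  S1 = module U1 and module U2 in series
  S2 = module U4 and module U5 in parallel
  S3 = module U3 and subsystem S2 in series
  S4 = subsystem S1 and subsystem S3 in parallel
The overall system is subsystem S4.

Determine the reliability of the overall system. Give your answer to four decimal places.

R(U1) = exp(−0.0000884 × 2500) = 0.801717
R(U2) = exp(−0.0000409 × 2500) = 0.902804
R(U3) = exp(−0.0000975 × 2500) = 0.783684
R(U4) = exp(−0.0000647 × 2500) = 0.850654
R(U5) = exp(−0.0000211 × 2500) = 0.948617
Series (U1 and U2): 0.801717 × 0.902804 = 0.723793
Parallel (U4 and U5): 1 − (1 − 0.850654)(1 − 0.948617) = 0.992326
Series (U3 and [0.992326]): 0.783684 × 0.992326 = 0.777670
Parallel ([0.723793] and [0.777670]): 1 − (1 − 0.723793)(1 − 0.777670) = 0.9386

0.9386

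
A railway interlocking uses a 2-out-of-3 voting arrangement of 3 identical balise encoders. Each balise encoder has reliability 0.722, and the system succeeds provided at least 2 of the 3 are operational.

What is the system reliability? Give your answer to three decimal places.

R = Σ_{i=2}^{3} C(3,i) p^i (1−p)^{3−i} with p = 0.722
C(3,2)·0.722^2·0.278^1 = 0.43475
C(3,3)·0.722^3·0.278^0 = 0.37637
Sum = 0.811

0.811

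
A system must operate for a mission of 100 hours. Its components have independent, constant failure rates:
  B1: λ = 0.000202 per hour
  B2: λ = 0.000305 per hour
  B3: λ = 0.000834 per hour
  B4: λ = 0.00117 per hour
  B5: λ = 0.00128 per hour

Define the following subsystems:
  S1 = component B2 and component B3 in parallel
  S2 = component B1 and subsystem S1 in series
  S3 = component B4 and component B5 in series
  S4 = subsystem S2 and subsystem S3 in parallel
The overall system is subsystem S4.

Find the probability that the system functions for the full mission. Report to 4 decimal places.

R(B1) = exp(−0.000202 × 100) = 0.980003
R(B2) = exp(−0.000305 × 100) = 0.969960
R(B3) = exp(−0.000834 × 100) = 0.919983
R(B4) = exp(−0.00117 × 100) = 0.889585
R(B5) = exp(−0.00128 × 100) = 0.879853
Parallel (B2 and B3): 1 − (1 − 0.969960)(1 − 0.919983) = 0.997596
Series (B1 and [0.997596]): 0.980003 × 0.997596 = 0.977647
Series (B4 and B5): 0.889585 × 0.879853 = 0.782704
Parallel ([0.977647] and [0.782704]): 1 − (1 − 0.977647)(1 − 0.782704) = 0.9951

0.9951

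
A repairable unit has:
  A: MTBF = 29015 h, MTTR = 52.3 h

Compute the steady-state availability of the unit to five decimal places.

0.99820

A(A) = MTBF/(MTBF+MTTR) = 29015/(29015+52.3) = 0.99820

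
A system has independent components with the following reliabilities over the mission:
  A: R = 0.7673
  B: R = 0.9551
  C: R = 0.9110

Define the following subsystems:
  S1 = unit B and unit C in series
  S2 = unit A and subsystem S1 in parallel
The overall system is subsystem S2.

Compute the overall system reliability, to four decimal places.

Series (B and C): 0.955100 × 0.911000 = 0.870096
Parallel (A and [0.870096]): 1 − (1 − 0.767300)(1 − 0.870096) = 0.9698

0.9698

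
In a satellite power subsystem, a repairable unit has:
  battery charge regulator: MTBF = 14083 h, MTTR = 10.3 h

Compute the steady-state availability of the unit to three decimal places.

0.999

A(battery charge regulator) = MTBF/(MTBF+MTTR) = 14083/(14083+10.3) = 0.999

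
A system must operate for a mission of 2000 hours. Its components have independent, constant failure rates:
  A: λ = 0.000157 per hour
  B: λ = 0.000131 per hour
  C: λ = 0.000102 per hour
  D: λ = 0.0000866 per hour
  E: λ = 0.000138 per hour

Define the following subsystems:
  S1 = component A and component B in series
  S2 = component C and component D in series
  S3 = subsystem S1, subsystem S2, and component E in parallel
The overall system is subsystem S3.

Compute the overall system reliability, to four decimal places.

R(A) = exp(−0.000157 × 2000) = 0.730519
R(B) = exp(−0.000131 × 2000) = 0.769511
R(C) = exp(−0.000102 × 2000) = 0.815462
R(D) = exp(−0.0000866 × 2000) = 0.840969
R(E) = exp(−0.000138 × 2000) = 0.758813
Series (A and B): 0.730519 × 0.769511 = 0.562142
Series (C and D): 0.815462 × 0.840969 = 0.685778
Parallel ([0.562142], [0.685778], and E): 1 − (1 − 0.562142)(1 − 0.685778)(1 − 0.758813) = 0.9668

0.9668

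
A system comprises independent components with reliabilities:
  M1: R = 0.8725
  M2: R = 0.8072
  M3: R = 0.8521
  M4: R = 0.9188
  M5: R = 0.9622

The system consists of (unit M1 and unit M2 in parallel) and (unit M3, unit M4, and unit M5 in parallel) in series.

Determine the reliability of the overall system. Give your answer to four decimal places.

Parallel (M1 and M2): 1 − (1 − 0.872500)(1 − 0.807200) = 0.975418
Parallel (M3, M4, and M5): 1 − (1 − 0.852100)(1 − 0.918800)(1 − 0.962200) = 0.999546
Series ([0.975418] and [0.999546]): 0.975418 × 0.999546 = 0.9750

0.9750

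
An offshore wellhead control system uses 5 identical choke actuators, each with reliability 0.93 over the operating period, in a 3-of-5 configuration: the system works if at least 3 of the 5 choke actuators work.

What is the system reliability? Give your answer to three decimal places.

R = Σ_{i=3}^{5} C(5,i) p^i (1−p)^{5−i} with p = 0.93
C(5,3)·0.93^3·0.07^2 = 0.03941
C(5,4)·0.93^4·0.07^1 = 0.26182
C(5,5)·0.93^5·0.07^0 = 0.69569
Sum = 0.997

0.997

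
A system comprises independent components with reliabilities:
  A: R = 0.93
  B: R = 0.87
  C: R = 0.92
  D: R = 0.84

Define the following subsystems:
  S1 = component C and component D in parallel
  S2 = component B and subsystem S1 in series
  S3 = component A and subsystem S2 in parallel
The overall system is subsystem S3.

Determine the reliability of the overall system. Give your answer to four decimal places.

Parallel (C and D): 1 − (1 − 0.920000)(1 − 0.840000) = 0.987200
Series (B and [0.987200]): 0.870000 × 0.987200 = 0.858864
Parallel (A and [0.858864]): 1 − (1 − 0.930000)(1 − 0.858864) = 0.9901

0.9901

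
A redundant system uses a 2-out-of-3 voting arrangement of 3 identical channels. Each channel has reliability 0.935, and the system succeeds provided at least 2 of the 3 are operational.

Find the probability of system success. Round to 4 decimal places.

R = Σ_{i=2}^{3} C(3,i) p^i (1−p)^{3−i} with p = 0.935
C(3,2)·0.935^2·0.065^1 = 0.170474
C(3,3)·0.935^3·0.065^0 = 0.817400
Sum = 0.9879

0.9879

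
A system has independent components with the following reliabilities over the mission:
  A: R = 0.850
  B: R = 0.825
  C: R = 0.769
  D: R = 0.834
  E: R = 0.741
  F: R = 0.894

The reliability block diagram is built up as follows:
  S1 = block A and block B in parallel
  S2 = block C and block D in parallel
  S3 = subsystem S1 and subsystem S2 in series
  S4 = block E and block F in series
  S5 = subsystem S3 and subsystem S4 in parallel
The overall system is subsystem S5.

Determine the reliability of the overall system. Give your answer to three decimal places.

0.979

Parallel (A and B): 1 − (1 − 0.85000)(1 − 0.82500) = 0.97375
Parallel (C and D): 1 − (1 − 0.76900)(1 − 0.83400) = 0.96165
Series ([0.97375] and [0.96165]): 0.97375 × 0.96165 = 0.93641
Series (E and F): 0.74100 × 0.89400 = 0.66245
Parallel ([0.93641] and [0.66245]): 1 − (1 − 0.93641)(1 − 0.66245) = 0.979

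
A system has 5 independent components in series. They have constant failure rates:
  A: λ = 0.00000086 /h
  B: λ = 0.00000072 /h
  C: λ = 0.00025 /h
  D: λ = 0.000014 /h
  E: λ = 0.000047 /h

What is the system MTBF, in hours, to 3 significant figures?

Series of exponential components: λ_sys = Σ λ_i
λ_sys = 0.00000086 + 0.00000072 + 0.00025 + 0.000014 + 0.000047 = 3.1258e-04 /h
MTBF = 1 / λ_sys = 3200 h

3200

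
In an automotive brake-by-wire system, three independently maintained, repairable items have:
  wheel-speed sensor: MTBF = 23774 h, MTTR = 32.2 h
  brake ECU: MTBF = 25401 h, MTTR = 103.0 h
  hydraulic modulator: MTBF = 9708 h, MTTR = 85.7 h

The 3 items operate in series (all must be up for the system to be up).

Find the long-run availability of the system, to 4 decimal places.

A(wheel-speed sensor) = MTBF/(MTBF+MTTR) = 23774/(23774+32.2) = 0.998647
A(brake ECU) = MTBF/(MTBF+MTTR) = 25401/(25401+103.0) = 0.995961
A(hydraulic modulator) = MTBF/(MTBF+MTTR) = 9708/(9708+85.7) = 0.991249
Series availability: 0.998647 × 0.995961 × 0.991249 = 0.9859

0.9859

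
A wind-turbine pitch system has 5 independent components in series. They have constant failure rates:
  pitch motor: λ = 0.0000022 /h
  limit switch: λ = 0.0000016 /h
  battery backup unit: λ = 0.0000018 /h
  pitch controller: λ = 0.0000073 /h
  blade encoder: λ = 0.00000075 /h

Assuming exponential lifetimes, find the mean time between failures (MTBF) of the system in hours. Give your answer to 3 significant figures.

Series of exponential components: λ_sys = Σ λ_i
λ_sys = 0.0000022 + 0.0000016 + 0.0000018 + 0.0000073 + 0.00000075 = 1.3650e-05 /h
MTBF = 1 / λ_sys = 73300 h

73300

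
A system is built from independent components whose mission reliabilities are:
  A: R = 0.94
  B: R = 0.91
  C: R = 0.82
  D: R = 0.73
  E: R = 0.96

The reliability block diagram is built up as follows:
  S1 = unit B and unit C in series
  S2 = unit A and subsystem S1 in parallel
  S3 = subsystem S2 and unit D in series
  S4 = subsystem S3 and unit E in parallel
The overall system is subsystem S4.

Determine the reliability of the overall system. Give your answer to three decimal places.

0.989

Series (B and C): 0.91000 × 0.82000 = 0.74620
Parallel (A and [0.74620]): 1 − (1 − 0.94000)(1 − 0.74620) = 0.98477
Series ([0.98477] and D): 0.98477 × 0.73000 = 0.71888
Parallel ([0.71888] and E): 1 − (1 − 0.71888)(1 − 0.96000) = 0.989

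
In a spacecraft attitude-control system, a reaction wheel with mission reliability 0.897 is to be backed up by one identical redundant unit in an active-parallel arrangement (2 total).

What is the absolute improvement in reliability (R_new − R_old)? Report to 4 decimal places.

0.0924

R_before = 0.897
R_after = 1 − (1 − 0.897)^2 = 0.9894
ΔR = 0.9894 − 0.897 = 0.0924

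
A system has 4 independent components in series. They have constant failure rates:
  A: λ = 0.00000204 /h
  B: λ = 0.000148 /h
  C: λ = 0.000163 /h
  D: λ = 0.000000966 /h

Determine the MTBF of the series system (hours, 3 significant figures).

Series of exponential components: λ_sys = Σ λ_i
λ_sys = 0.00000204 + 0.000148 + 0.000163 + 0.000000966 = 3.1401e-04 /h
MTBF = 1 / λ_sys = 3180 h

3180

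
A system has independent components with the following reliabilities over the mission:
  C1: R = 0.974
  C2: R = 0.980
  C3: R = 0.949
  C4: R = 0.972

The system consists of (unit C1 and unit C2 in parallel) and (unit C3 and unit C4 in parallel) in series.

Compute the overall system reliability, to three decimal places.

0.998

Parallel (C1 and C2): 1 − (1 − 0.97400)(1 − 0.98000) = 0.99948
Parallel (C3 and C4): 1 − (1 − 0.94900)(1 − 0.97200) = 0.99857
Series ([0.99948] and [0.99857]): 0.99948 × 0.99857 = 0.998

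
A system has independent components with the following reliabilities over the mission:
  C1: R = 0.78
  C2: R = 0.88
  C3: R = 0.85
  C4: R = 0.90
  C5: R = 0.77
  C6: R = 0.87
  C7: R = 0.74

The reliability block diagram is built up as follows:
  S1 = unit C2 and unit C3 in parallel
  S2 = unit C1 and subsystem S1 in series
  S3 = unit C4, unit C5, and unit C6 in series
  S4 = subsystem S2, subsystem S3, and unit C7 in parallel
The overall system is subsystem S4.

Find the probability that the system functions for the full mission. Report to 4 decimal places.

Parallel (C2 and C3): 1 − (1 − 0.880000)(1 − 0.850000) = 0.982000
Series (C1 and [0.982000]): 0.780000 × 0.982000 = 0.765960
Series (C4, C5, and C6): 0.900000 × 0.770000 × 0.870000 = 0.602910
Parallel ([0.765960], [0.602910], and C7): 1 − (1 − 0.765960)(1 − 0.602910)(1 − 0.740000) = 0.9758

0.9758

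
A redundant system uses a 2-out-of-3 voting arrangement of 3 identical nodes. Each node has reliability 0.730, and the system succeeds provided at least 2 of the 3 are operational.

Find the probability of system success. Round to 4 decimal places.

R = Σ_{i=2}^{3} C(3,i) p^i (1−p)^{3−i} with p = 0.730
C(3,2)·0.730^2·0.270^1 = 0.431649
C(3,3)·0.730^3·0.270^0 = 0.389017
Sum = 0.8207

0.8207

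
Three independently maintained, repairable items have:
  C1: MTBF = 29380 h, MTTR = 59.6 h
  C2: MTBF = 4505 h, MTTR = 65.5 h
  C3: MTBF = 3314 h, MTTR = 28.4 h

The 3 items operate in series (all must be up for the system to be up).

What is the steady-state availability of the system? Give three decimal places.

0.975

A(C1) = MTBF/(MTBF+MTTR) = 29380/(29380+59.6) = 0.997976
A(C2) = MTBF/(MTBF+MTTR) = 4505/(4505+65.5) = 0.985669
A(C3) = MTBF/(MTBF+MTTR) = 3314/(3314+28.4) = 0.991503
Series availability: 0.997976 × 0.985669 × 0.991503 = 0.975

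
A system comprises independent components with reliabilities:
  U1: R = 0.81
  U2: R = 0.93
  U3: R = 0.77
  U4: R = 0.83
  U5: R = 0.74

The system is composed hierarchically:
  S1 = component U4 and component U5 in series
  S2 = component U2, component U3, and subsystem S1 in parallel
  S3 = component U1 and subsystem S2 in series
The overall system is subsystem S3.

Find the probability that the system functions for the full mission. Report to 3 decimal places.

Series (U4 and U5): 0.83000 × 0.74000 = 0.61420
Parallel (U2, U3, and [0.61420]): 1 − (1 − 0.93000)(1 − 0.77000)(1 − 0.61420) = 0.99379
Series (U1 and [0.99379]): 0.81000 × 0.99379 = 0.805

0.805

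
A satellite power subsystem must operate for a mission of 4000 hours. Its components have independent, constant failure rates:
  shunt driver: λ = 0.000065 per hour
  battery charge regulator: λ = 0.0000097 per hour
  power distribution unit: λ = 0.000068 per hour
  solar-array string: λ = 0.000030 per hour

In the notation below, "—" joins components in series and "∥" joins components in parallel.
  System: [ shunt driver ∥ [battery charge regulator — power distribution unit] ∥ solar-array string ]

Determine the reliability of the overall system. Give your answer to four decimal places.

0.9931

R(shunt driver) = exp(−0.000065 × 4000) = 0.771052
R(battery charge regulator) = exp(−0.0000097 × 4000) = 0.961943
R(power distribution unit) = exp(−0.000068 × 4000) = 0.761854
R(solar-array string) = exp(−0.000030 × 4000) = 0.886920
Series (battery charge regulator and power distribution unit): 0.961943 × 0.761854 = 0.732860
Parallel (shunt driver, [0.732860], and solar-array string): 1 − (1 − 0.771052)(1 − 0.732860)(1 − 0.886920) = 0.9931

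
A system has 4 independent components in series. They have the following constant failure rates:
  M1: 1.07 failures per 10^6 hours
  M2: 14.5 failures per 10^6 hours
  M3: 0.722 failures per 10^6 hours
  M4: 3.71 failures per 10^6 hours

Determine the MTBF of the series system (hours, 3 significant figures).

Series of exponential components: λ_sys = Σ λ_i
λ_sys = 0.00000107 + 0.0000145 + 0.000000722 + 0.00000371 = 2.0002e-05 /h
MTBF = 1 / λ_sys = 50000 h

50000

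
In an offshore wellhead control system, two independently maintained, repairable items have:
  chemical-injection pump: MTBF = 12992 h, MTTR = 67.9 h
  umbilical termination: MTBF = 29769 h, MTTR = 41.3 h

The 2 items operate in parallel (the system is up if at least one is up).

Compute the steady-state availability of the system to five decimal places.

0.99999

A(chemical-injection pump) = MTBF/(MTBF+MTTR) = 12992/(12992+67.9) = 0.994801
A(umbilical termination) = MTBF/(MTBF+MTTR) = 29769/(29769+41.3) = 0.998615
Parallel availability: 1 − (1 − 0.994801)(1 − 0.998615) = 0.99999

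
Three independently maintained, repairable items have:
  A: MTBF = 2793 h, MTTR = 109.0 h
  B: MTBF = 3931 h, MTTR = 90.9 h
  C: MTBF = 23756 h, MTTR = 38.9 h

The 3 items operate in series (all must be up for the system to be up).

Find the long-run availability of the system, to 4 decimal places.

0.9391

A(A) = MTBF/(MTBF+MTTR) = 2793/(2793+109.0) = 0.962440
A(B) = MTBF/(MTBF+MTTR) = 3931/(3931+90.9) = 0.977399
A(C) = MTBF/(MTBF+MTTR) = 23756/(23756+38.9) = 0.998365
Series availability: 0.962440 × 0.977399 × 0.998365 = 0.9391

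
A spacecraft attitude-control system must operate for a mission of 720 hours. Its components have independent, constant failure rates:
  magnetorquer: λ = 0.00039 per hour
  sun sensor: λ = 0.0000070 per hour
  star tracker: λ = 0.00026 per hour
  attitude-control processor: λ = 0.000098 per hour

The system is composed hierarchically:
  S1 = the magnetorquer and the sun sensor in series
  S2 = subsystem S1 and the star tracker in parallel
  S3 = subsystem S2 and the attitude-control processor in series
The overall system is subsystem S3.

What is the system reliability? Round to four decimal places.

0.8923

R(magnetorquer) = exp(−0.00039 × 720) = 0.755179
R(sun sensor) = exp(−0.0000070 × 720) = 0.994973
R(star tracker) = exp(−0.00026 × 720) = 0.829278
R(attitude-control processor) = exp(−0.000098 × 720) = 0.931872
Series (magnetorquer and sun sensor): 0.755179 × 0.994973 = 0.751383
Parallel ([0.751383] and star tracker): 1 − (1 − 0.751383)(1 − 0.829278) = 0.957556
Series ([0.957556] and attitude-control processor): 0.957556 × 0.931872 = 0.8923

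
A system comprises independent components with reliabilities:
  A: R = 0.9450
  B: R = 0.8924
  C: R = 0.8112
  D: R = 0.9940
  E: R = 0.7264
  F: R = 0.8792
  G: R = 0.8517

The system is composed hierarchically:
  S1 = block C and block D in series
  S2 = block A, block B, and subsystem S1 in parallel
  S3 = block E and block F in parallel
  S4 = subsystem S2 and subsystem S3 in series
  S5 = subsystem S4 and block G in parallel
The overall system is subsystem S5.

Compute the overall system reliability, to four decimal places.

Series (C and D): 0.811200 × 0.994000 = 0.806333
Parallel (A, B, and [0.806333]): 1 − (1 − 0.945000)(1 − 0.892400)(1 − 0.806333) = 0.998854
Parallel (E and F): 1 − (1 − 0.726400)(1 − 0.879200) = 0.966949
Series ([0.998854] and [0.966949]): 0.998854 × 0.966949 = 0.965841
Parallel ([0.965841] and G): 1 − (1 − 0.965841)(1 − 0.851700) = 0.9949

0.9949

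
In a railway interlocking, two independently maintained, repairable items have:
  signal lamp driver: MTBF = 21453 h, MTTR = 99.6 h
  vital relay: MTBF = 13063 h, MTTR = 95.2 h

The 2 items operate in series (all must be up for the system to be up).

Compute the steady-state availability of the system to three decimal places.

0.988

A(signal lamp driver) = MTBF/(MTBF+MTTR) = 21453/(21453+99.6) = 0.995379
A(vital relay) = MTBF/(MTBF+MTTR) = 13063/(13063+95.2) = 0.992765
Series availability: 0.995379 × 0.992765 = 0.988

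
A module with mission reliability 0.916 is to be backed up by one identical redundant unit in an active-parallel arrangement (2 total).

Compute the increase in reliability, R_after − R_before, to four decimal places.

0.0769

R_before = 0.916
R_after = 1 − (1 − 0.916)^2 = 0.9929
ΔR = 0.9929 − 0.916 = 0.0769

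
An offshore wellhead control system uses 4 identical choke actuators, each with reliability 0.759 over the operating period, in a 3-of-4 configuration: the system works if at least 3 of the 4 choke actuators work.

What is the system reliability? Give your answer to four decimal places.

0.7534

R = Σ_{i=3}^{4} C(4,i) p^i (1−p)^{4−i} with p = 0.759
C(4,3)·0.759^3·0.241^1 = 0.421505
C(4,4)·0.759^4·0.241^0 = 0.331869
Sum = 0.7534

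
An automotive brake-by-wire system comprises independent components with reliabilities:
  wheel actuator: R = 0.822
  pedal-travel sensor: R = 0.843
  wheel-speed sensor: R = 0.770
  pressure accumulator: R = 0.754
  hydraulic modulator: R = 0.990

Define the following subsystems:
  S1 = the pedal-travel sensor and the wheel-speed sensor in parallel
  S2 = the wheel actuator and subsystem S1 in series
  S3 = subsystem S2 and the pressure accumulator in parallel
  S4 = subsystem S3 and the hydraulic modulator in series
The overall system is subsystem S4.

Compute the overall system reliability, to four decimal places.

Parallel (pedal-travel sensor and wheel-speed sensor): 1 − (1 − 0.843000)(1 − 0.770000) = 0.963890
Series (wheel actuator and [0.963890]): 0.822000 × 0.963890 = 0.792318
Parallel ([0.792318] and pressure accumulator): 1 − (1 − 0.792318)(1 − 0.754000) = 0.948910
Series ([0.948910] and hydraulic modulator): 0.948910 × 0.990000 = 0.9394

0.9394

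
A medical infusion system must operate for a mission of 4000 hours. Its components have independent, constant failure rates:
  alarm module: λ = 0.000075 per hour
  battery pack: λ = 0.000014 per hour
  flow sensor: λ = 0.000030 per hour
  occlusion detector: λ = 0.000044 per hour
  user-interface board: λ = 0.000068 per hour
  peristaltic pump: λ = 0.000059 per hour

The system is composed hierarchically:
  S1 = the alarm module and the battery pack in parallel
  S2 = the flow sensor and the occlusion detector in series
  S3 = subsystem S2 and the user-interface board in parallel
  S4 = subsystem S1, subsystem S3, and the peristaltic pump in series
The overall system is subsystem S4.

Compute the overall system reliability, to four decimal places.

0.7311

R(alarm module) = exp(−0.000075 × 4000) = 0.740818
R(battery pack) = exp(−0.000014 × 4000) = 0.945539
R(flow sensor) = exp(−0.000030 × 4000) = 0.886920
R(occlusion detector) = exp(−0.000044 × 4000) = 0.838618
R(user-interface board) = exp(−0.000068 × 4000) = 0.761854
R(peristaltic pump) = exp(−0.000059 × 4000) = 0.789781
Parallel (alarm module and battery pack): 1 − (1 − 0.740818)(1 − 0.945539) = 0.985885
Series (flow sensor and occlusion detector): 0.886920 × 0.838618 = 0.743787
Parallel ([0.743787] and user-interface board): 1 − (1 − 0.743787)(1 − 0.761854) = 0.938984
Series ([0.985885], [0.938984], and peristaltic pump): 0.985885 × 0.938984 × 0.789781 = 0.7311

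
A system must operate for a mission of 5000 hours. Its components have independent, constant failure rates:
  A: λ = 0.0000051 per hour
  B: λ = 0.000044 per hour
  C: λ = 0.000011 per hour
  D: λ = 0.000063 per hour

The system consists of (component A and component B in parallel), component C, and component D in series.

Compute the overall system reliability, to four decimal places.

R(A) = exp(−0.0000051 × 5000) = 0.974822
R(B) = exp(−0.000044 × 5000) = 0.802519
R(C) = exp(−0.000011 × 5000) = 0.946485
R(D) = exp(−0.000063 × 5000) = 0.729789
Parallel (A and B): 1 − (1 − 0.974822)(1 − 0.802519) = 0.995028
Series ([0.995028], C, and D): 0.995028 × 0.946485 × 0.729789 = 0.6873

0.6873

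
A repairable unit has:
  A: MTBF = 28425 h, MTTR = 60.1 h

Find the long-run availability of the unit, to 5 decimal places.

0.99789

A(A) = MTBF/(MTBF+MTTR) = 28425/(28425+60.1) = 0.99789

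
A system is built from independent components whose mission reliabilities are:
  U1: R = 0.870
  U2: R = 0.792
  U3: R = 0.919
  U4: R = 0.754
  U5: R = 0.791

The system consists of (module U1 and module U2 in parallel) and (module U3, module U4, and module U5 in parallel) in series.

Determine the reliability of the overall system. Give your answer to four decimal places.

Parallel (U1 and U2): 1 − (1 − 0.870000)(1 − 0.792000) = 0.972960
Parallel (U3, U4, and U5): 1 − (1 − 0.919000)(1 − 0.754000)(1 − 0.791000) = 0.995835
Series ([0.972960] and [0.995835]): 0.972960 × 0.995835 = 0.9689

0.9689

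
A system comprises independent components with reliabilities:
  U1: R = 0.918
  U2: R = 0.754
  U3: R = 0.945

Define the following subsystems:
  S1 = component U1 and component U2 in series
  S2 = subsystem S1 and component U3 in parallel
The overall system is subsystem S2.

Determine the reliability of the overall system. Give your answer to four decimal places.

0.9831

Series (U1 and U2): 0.918000 × 0.754000 = 0.692172
Parallel ([0.692172] and U3): 1 − (1 − 0.692172)(1 − 0.945000) = 0.9831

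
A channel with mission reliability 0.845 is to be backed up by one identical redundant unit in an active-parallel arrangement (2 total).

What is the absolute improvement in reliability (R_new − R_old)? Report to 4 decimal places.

0.1310

R_before = 0.845
R_after = 1 − (1 − 0.845)^2 = 0.9760
ΔR = 0.9760 − 0.845 = 0.1310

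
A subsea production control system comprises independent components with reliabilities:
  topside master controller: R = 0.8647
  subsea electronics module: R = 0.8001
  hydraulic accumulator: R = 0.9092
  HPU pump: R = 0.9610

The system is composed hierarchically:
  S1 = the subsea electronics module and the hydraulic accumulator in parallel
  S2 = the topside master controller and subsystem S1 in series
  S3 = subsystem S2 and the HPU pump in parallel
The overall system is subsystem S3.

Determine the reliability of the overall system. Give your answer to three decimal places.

Parallel (subsea electronics module and hydraulic accumulator): 1 − (1 − 0.80010)(1 − 0.90920) = 0.98185
Series (topside master controller and [0.98185]): 0.86470 × 0.98185 = 0.84901
Parallel ([0.84901] and HPU pump): 1 − (1 − 0.84901)(1 − 0.96100) = 0.994

0.994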